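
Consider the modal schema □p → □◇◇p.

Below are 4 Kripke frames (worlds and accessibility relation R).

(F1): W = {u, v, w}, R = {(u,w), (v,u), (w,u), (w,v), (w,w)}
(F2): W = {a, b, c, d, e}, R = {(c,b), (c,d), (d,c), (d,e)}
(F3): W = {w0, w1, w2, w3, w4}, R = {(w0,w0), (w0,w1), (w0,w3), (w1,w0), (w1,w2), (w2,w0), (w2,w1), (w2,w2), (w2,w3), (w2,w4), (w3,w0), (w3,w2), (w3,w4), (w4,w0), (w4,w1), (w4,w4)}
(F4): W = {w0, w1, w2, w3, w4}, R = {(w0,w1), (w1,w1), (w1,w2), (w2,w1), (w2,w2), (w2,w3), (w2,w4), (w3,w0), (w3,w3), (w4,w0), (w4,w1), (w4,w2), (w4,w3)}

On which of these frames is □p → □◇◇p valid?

The schema corresponds to a generalized confluence (Geach) condition: ∀x ∀z (xRz → ∃w (xRw ∧ zR²w)).
(F1): ✓.
(F2): fails — cRb but no w with cRw and bR²w.
(F3): ✓.
(F4): fails — w3Rw0 but no w with w3Rw and w0R²w.
Valid on: (F1), (F3).

(F1), (F3)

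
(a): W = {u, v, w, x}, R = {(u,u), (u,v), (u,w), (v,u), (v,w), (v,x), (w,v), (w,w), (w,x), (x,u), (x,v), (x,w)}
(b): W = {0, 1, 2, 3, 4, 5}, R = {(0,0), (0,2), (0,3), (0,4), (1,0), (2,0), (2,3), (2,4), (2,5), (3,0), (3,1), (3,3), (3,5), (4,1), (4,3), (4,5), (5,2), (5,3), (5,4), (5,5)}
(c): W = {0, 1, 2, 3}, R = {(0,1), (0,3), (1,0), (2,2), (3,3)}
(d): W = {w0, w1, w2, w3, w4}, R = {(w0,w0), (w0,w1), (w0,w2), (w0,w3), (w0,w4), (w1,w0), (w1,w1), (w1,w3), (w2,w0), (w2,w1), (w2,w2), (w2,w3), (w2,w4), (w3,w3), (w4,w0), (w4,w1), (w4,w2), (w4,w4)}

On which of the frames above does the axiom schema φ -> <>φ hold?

(d)

This is the axiom for reflexivity; its first-order frame correspondent is forall x Rxx.
(a): fails — world v does not see itself.
(b): fails — world 1 does not see itself.
(c): fails — world 0 does not see itself.
(d): ✓.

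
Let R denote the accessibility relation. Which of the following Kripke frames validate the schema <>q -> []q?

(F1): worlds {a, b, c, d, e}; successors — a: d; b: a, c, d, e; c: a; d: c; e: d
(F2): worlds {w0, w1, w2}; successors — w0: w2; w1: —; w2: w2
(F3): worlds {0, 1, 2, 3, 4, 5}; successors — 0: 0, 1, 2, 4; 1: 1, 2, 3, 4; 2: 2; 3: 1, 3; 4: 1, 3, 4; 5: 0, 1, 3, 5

(F2)

Frame correspondent (Sahlqvist): forall x forall y forall z (Rxy & Rxz -> y = z) — i.e. partial functionality.
(F1): fails — b sees both a and c.
(F2): satisfies the condition.
(F3): fails — 0 sees both 0 and 1.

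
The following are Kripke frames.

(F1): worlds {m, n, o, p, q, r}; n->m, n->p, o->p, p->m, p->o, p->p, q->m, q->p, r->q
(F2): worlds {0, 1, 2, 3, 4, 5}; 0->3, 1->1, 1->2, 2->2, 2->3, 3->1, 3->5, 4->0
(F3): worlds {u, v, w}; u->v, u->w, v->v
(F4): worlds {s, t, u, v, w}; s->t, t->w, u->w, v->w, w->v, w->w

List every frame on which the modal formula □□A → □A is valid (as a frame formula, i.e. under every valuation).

This is the axiom for density; its first-order frame correspondent is ∀x ∀y (Rxy → ∃z (Rxz ∧ Rzy)).
(F1): fails — Rrq but no z with Rrz and Rzq.
(F2): fails — R40 but no z with R4z and Rz0.
(F3): fails — Ruw but no z with Ruz and Rzw.
(F4): fails — Rst but no z with Rsz and Rzt.
Valid on no frame.

none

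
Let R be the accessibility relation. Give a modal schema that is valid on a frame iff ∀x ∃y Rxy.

□q → ◇q

The condition is seriality. The D schema □q → ◇q defines it.
Suppose □q→◇q is valid. At any x set V(q)=W. Then □q at x, so ◇q at x, so x has a successor.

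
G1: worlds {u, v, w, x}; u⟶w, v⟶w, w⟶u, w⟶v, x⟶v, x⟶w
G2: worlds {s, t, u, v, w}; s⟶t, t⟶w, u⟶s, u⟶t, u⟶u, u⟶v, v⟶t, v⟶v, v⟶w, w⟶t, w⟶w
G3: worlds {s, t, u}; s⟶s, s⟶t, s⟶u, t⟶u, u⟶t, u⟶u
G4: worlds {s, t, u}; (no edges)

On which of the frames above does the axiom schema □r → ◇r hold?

This is the axiom for seriality; its first-order frame correspondent is ∀x ∃y Rxy.
G1: ✓.
G2: ✓.
G3: ✓.
G4: fails — world s has no successor.

G1, G2, G3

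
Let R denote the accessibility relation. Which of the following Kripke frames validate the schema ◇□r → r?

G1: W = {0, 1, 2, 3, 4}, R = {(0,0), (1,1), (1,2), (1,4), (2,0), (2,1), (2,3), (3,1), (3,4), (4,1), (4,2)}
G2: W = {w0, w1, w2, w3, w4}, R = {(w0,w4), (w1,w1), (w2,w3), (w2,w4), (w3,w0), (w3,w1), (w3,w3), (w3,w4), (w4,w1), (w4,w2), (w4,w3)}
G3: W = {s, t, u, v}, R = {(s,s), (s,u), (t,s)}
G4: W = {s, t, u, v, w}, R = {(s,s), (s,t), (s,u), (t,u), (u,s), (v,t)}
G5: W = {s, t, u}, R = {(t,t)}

This is the axiom for symmetry; its first-order frame correspondent is ∀x ∀y (Rxy → Ryx).
G1: fails — R34 but not R43.
G2: fails — Rw0w4 but not Rw4w0.
G3: fails — Rsu but not Rus.
G4: fails — Rvt but not Rtv.
G5: ✓.

G5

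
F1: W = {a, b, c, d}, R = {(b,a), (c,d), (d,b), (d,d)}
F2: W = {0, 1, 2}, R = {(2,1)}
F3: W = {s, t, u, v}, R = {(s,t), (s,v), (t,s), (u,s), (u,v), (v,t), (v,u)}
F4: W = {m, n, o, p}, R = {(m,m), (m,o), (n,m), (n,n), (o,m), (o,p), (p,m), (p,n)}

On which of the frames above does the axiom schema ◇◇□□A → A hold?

F2

Frame correspondent (Sahlqvist): ∀x ∀y (xR²y → ∃w (yR²w ∧ x = w)) — i.e. a generalized confluence (Geach) condition.
F1: fails — cR²b but no w with bR²w and c=w.
F2: condition met.
F3: fails — sR²t but no w with tR²w and s=w.
F4: fails — nR²m but no w with mR²w and n=w.
Valid on: F2.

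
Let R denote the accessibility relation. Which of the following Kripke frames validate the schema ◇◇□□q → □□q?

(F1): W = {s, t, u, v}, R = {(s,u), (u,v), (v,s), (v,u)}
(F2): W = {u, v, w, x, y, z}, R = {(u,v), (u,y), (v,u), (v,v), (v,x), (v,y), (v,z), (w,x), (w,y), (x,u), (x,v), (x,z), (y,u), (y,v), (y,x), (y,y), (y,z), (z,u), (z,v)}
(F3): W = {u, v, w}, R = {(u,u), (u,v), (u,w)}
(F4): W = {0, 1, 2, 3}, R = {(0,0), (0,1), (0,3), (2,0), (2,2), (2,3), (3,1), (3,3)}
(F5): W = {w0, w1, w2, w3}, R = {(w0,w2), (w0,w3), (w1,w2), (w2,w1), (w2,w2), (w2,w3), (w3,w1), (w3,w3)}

Frame correspondent (Sahlqvist): ∀x ∀y ∀z ((xR²y ∧ xR²z) → ∃w (yR²w ∧ z = w)) — i.e. a generalized confluence (Geach) condition.
(F1): fails — uR²s, uR²s but no w with sR²w and s=w.
(F2): ✓.
(F3): fails — uR²v, uR²u but no t with vR²t and u=t.
(F4): fails — 0R²1, 0R²0 but no w with 1R²w and 0=w.
(F5): ✓.

(F2), (F5)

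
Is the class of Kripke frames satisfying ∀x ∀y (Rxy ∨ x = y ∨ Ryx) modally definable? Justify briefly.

Not definable by any modal formula

If a class were modally definable it would be closed under disjoint unions (Goldblatt–Thomason).
Take 3 disjoint single-world reflexive frames: each is trivially connected, but their disjoint union has 3 worlds with no edge between distinct components, so it is not connected.
Hence connectedness of R is not modally definable.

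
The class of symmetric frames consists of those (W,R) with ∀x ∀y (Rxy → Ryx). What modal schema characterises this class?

ψ → □◇ψ

The condition is symmetry. The B schema ψ → □◇ψ defines it.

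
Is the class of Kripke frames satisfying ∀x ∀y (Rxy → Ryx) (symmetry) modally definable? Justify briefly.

The condition is symmetry. A defining modal formula is r → □◇r.
Suppose r→□◇r is valid. Take Rxy and set V(r)={x}. Then r at x, so □◇r at x, so ◇r at y, so some z with Ryz has r; z=x, i.e. Ryx.

Definable; r → □◇r defines it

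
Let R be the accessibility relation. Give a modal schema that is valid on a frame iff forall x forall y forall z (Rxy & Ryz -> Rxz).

This is transitivity; the standard corresponding axiom is 4: □p → □□p.

□p → □□p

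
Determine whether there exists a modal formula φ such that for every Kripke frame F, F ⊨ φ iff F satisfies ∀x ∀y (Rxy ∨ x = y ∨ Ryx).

Any modally definable frame class is closed under disjoint unions.
Take 4 disjoint single-world reflexive frames: each is trivially connected, but their disjoint union has 4 worlds with no edge between distinct components, so it is not connected.
So the class is not modally definable.

No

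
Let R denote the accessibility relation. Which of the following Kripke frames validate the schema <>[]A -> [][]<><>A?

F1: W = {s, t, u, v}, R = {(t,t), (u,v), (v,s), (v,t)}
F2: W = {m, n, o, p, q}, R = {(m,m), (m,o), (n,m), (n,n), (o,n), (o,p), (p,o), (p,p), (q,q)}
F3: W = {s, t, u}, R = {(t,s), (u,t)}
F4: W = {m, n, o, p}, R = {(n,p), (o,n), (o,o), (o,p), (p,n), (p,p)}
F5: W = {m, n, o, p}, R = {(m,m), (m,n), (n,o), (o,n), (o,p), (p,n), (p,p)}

F2, F4

This is the axiom for a generalized confluence (Geach) condition; its first-order frame correspondent is forall x forall y forall z ((xRy & x R^2 z) -> exists w (yRw & z R^2 w)).
F1: fails — uRv, uR²s but no w with vRw and sR²w.
F2: holds.
F3: fails — uRt, uR²s but no w with tRw and sR²w.
F4: holds.
F5: fails — mRn, mR²n but no w with nRw and nR²w.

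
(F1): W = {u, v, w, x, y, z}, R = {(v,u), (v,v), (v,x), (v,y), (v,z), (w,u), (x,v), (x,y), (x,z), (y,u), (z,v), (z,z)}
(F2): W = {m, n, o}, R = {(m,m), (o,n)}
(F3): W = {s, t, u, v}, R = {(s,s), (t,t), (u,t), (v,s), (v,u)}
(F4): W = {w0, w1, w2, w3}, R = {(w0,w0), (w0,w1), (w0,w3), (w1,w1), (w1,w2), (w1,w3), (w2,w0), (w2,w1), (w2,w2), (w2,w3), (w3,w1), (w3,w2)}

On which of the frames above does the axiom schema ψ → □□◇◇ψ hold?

(F2), (F4)

Frame correspondent (Sahlqvist): ∀x ∀z (xR²z → ∃w (x = w ∧ zR²w)) — i.e. a generalized confluence (Geach) condition.
(F1): fails — vR²u but no t with v=t and uR²t.
(F2): condition met.
(F3): fails — uR²t but no w with u=w and tR²w.
(F4): condition met.
Valid on: (F2), (F4).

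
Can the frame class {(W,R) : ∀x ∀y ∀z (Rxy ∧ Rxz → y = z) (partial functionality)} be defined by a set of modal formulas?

The condition is partial functionality. A defining modal formula is ◇p → □p.
Suppose ◇p→□p is valid. Take Rxy, Rxz and set V(p)={y}. Then ◇p at x, so □p at x, so p at z, i.e. z=y.

Yes — defined by ◇p → □p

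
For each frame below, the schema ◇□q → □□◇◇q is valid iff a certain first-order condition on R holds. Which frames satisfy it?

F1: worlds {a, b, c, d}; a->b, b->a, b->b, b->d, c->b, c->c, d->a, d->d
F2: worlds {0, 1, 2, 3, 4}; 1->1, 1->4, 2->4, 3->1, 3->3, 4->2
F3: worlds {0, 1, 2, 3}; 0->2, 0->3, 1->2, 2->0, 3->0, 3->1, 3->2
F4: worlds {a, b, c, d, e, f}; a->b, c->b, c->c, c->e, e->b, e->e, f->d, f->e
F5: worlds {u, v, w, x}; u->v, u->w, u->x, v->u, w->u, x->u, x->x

The schema corresponds to a generalized confluence (Geach) condition: ∀x ∀y ∀z ((xRy ∧ xR²z) → ∃w (yRw ∧ zR²w)).
F1: condition met.
F2: fails — 1R1, 1R²2 but no w with 1Rw and 2R²w.
F3: fails — 0R2, 0R²2 but no w with 2Rw and 2R²w.
F4: fails — cRb, cR²b but no w with bRw and bR²w.
F5: condition met.

F1, F5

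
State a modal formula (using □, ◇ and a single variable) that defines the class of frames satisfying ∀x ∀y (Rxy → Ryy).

A defining formula is □(□ψ → ψ) (the T□ axiom).
Suppose □(□ψ→ψ) is valid. Take Rxy and set V(ψ)={w : Ryw}. Then at y, □ψ holds; since □(□ψ→ψ) at x, □ψ→ψ at y, so ψ at y, i.e. Ryy.

□(□ψ → ψ)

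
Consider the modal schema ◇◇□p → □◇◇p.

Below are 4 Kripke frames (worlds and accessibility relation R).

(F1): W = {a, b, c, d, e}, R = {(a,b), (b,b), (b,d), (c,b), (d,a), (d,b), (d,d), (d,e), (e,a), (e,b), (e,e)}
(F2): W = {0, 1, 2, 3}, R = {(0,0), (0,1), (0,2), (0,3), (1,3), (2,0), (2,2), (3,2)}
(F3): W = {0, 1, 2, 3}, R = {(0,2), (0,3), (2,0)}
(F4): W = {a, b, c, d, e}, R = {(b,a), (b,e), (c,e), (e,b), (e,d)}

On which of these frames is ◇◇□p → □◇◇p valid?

(F1)

The schema corresponds to a generalized confluence (Geach) condition: ∀x ∀y ∀z ((xR²y ∧ xRz) → ∃w (yRw ∧ zR²w)).
(F1): holds.
(F2): fails — 0R²1, 0R1 but no w with 1Rw and 1R²w.
(F3): fails — 0R²0, 0R3 but no w with 0Rw and 3R²w.
(F4): fails — bR²b, bRa but no w with bRw and aR²w.
Valid on: (F1).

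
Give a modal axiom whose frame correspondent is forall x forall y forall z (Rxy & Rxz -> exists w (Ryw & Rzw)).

This is convergence; the standard corresponding axiom is .2: ◇□s → □◇s.

◇□s → □◇s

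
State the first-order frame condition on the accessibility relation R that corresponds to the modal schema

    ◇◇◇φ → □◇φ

This is a Sahlqvist (Geach-type) schema ◇^3□^0φ → □^1◇^1φ.
Minimal-valuation argument: fix x; take any y with xR^3y and any z with xR^1z. Set V(φ) to the set of worlds R-reachable from y in exactly 0 steps. Then □^0φ holds at y, so the antecedent holds at x; validity forces ◇^1φ at z, giving a w with zR^1w and yR^0w.
First-order correspondent: ∀x ∀y ∀z ((xR³y ∧ xRz) → ∃w (y = w ∧ zRw)).

∀x ∀y ∀z ((xR³y ∧ xRz) → ∃w (y = w ∧ zRw))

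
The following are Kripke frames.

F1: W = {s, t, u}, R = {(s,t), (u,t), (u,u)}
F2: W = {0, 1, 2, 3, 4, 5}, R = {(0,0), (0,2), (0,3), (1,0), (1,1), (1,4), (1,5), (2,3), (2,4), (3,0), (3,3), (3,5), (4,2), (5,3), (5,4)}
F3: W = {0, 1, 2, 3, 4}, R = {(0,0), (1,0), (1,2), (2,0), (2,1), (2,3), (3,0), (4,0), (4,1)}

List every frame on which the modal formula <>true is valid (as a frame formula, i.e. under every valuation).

The schema corresponds to seriality: forall x exists y Rxy.
F1: fails — world t has no successor.
F2: condition met.
F3: condition met.

F2, F3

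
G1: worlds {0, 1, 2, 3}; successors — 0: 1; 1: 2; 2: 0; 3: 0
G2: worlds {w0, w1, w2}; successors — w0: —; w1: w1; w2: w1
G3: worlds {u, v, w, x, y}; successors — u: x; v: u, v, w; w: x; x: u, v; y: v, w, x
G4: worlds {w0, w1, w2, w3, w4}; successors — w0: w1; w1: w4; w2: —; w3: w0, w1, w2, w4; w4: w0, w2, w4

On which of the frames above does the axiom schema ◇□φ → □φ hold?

The schema corresponds to the Euclidean property: ∀x ∀y ∀z (Rxy ∧ Rxz → Ryz).
G1: fails — R01 and R01 but not R11.
G2: holds.
G3: fails — Rux and Rux but not Rxx.
G4: fails — Rw0w1 and Rw0w1 but not Rw1w1.
Valid on: G2.

G2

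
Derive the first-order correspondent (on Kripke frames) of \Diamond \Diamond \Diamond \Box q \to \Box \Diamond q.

This is a Sahlqvist (Geach-type) schema ◇^3□^1q → □^1◇^1q.
Minimal-valuation argument: fix x; take any y with xR^3y and any z with xR^1z. Set V(q) to the set of worlds R-reachable from y in exactly 1 step. Then □^1q holds at y, so the antecedent holds at x; validity forces ◇^1q at z, giving a w with zR^1w and yR^1w.
First-order correspondent: \forall x \forall y \forall z ((x R^3 y \wedge xRz) \to \exists w (yRw \wedge zRw)).

\forall x \forall y \forall z ((x R^3 y \wedge xRz) \to \exists w (yRw \wedge zRw))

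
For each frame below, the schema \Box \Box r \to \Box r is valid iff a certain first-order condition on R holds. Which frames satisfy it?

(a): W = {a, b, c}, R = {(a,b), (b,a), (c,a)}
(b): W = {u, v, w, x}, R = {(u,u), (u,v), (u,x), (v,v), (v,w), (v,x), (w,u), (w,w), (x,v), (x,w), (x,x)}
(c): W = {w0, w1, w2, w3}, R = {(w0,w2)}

(b)

This is the axiom for density; its first-order frame correspondent is \forall x \forall y (Rxy \to \exists z (Rxz \wedge Rzy)).
(a): fails — Rca but no z with Rcz and Rza.
(b): condition met.
(c): fails — Rw0w2 but no z with Rw0z and Rzw2.
Valid on: (b).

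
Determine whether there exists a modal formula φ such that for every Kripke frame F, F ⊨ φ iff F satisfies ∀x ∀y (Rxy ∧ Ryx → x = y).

Not modally definable

Modal frame validity is preserved under surjective bounded morphisms.
The 4-cycle (worlds w0,w1,w2,w3 with w0→w1→w2→w3→w0) is antisymmetric. Sending even-indexed worlds to • and odd-indexed worlds to ∘ is a surjective bounded morphism onto the two-world frame with •↔∘, which is not antisymmetric.
So the class is not modally definable.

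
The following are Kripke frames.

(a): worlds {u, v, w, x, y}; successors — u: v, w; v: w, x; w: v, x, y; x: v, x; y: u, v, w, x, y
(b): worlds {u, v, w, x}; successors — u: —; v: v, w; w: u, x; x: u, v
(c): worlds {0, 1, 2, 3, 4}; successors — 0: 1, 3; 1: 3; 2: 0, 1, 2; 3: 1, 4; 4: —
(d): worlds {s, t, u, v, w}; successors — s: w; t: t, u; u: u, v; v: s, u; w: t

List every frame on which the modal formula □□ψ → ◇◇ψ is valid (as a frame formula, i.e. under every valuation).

This is the axiom for a generalized confluence (Geach) condition; its first-order frame correspondent is ∀x ∃w (xR²w ∧ xR²w).
(a): condition met.
(b): fails — at u but no t with uR²t and uR²t.
(c): fails — at 4 but no w with 4R²w and 4R²w.
(d): condition met.
Valid on: (a), (d).

(a), (d)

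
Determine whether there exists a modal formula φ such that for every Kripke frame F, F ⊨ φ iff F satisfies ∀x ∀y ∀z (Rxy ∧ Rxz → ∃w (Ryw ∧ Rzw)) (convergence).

This is a Sahlqvist condition; the .2 axiom ◇□p → □◇p defines it.

Yes, by ◇□p → □◇p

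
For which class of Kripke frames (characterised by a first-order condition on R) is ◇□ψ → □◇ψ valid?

Convergence

This is the .2 axiom.
Its frame correspondent is convergence — ∀x ∀y ∀z (Rxy ∧ Rxz → ∃w (Ryw ∧ Rzw)).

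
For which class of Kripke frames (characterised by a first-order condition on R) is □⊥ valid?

This schema is the Ver axiom.
It corresponds to emptiness of R: ∀x ∀y ¬Rxy.

emptiness of R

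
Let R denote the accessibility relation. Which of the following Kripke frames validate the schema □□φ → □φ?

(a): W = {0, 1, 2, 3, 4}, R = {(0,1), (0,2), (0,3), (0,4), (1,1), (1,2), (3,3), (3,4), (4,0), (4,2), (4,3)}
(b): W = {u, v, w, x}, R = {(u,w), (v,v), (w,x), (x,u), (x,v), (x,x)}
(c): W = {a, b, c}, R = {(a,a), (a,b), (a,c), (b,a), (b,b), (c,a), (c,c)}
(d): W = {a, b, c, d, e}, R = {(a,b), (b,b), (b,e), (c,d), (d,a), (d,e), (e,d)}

(c)

This is the axiom for density; its first-order frame correspondent is ∀x ∀y (Rxy → ∃z (Rxz ∧ Rzy)).
(a): fails — R40 but no z with R4z and Rz0.
(b): fails — Ruw but no z with Ruz and Rzw.
(c): holds.
(d): fails — Rcd but no z with Rcz and Rzd.
Valid on: (c).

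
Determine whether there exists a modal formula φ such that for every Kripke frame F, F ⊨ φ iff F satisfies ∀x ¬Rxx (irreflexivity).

Any modally definable frame class is closed under surjective bounded morphisms.
The 4-cycle (worlds w0,w1,w2,w3 with w0→w1→w2→w3→w0) is irreflexive, and the map sending every world to a single reflexive point • is a surjective bounded morphism (forth: every edge maps to (•,•); back: every world has a successor). So any modal formula valid on the 4-cycle is also valid on the reflexive point, which is not irreflexive.
So the class is not modally definable.

No — not modally definable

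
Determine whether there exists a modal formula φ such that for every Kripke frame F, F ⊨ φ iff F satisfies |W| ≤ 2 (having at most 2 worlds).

Not modally definable

Modal frame validity is preserved under disjoint unions.
Any modal formula valid on each of 3 disjoint one-world frames is valid on their disjoint union (validity is preserved under disjoint unions). Each one-world frame has |W|=1≤2, but the union has |W|=3.
So no modal formula (or set of formulas) defines exactly the |W|≤2 frames.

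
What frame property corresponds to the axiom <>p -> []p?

partial functionality

Suppose ◇p→□p is valid. Take Rxy, Rxz and set V(p)={y}. Then ◇p at x, so □p at x, so p at z, i.e. z=y.
The converse is a direct semantic check.
So the correspondent is partial functionality.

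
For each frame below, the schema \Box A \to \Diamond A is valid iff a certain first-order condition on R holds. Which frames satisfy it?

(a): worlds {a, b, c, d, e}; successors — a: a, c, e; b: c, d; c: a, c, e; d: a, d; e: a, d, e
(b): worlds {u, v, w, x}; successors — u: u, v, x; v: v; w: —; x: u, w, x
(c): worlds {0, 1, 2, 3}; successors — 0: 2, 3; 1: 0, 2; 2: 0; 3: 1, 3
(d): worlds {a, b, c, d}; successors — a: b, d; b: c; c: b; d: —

(a), (c)

Frame correspondent (Sahlqvist): \forall x \exists y Rxy — i.e. seriality.
(a): holds.
(b): fails — world w has no successor.
(c): holds.
(d): fails — world d has no successor.
Valid on: (a), (c).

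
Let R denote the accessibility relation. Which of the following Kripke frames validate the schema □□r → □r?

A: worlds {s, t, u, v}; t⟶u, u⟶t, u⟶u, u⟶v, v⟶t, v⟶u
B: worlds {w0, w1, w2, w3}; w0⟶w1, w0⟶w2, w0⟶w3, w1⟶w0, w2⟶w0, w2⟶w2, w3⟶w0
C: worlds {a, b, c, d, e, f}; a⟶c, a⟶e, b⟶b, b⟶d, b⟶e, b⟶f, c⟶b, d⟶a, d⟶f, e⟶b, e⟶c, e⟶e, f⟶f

The schema corresponds to density: ∀x ∀y (Rxy → ∃z (Rxz ∧ Rzy)).
A: satisfies the condition.
B: fails — Rw1w0 but no z with Rw1z and Rzw0.
C: fails — Rda but no z with Rdz and Rza.

A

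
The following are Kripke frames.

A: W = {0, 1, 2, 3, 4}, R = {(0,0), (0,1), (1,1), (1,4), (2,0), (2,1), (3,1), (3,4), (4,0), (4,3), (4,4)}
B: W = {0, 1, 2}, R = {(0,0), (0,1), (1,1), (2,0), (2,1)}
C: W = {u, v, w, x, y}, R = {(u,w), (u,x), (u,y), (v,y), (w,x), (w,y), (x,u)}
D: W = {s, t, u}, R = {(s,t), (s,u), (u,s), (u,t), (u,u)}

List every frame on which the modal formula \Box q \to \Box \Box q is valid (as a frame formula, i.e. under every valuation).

Frame correspondent (Sahlqvist): \forall x \forall y \forall z (Rxy \wedge Ryz \to Rxz) — i.e. transitivity.
A: fails — R34 and R43 but not R33.
B: condition met.
C: fails — Rwx and Rxu but not Rwu.
D: fails — Rsu and Rus but not Rss.
Valid on: B.

B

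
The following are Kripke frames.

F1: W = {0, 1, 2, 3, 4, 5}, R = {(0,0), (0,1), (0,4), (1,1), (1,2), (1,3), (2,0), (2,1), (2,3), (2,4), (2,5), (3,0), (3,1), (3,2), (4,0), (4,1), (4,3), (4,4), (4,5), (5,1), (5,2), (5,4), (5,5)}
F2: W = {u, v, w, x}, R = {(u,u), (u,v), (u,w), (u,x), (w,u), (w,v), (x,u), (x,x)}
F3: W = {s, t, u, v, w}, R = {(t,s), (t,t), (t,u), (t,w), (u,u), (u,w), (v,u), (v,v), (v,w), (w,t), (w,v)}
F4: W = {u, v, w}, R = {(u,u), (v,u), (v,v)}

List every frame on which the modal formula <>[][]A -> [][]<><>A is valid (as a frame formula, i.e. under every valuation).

F1, F4

The schema corresponds to a generalized confluence (Geach) condition: forall x forall y forall z ((xRy & x R^2 z) -> exists w (y R^2 w & z R^2 w)).
F1: ✓.
F2: fails — uRu, uR²v but no t with uR²t and vR²t.
F3: fails — tRs, tR²s but no w* with sR²w* and sR²w*.
F4: ✓.
Valid on: F1, F4.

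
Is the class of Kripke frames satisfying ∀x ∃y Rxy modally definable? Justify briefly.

Yes: it is seriality, defined by the D schema □p → ◇p.
Suppose □p→◇p is valid. At any x set V(p)=W. Then □p at x, so ◇p at x, so x has a successor.

Yes, by □p → ◇p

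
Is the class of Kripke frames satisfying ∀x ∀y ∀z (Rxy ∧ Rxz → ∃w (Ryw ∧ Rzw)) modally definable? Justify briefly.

Yes — defined by ◇□q → □◇q

Yes: it is convergence, defined by the .2 schema ◇□q → □◇q.
Suppose ◇□q→□◇q is valid. Take Rxy, Rxz and set V(q)={w : Ryw}. Then □q at y so ◇□q at x, so □◇q at x, so ◇q at z, giving w with Rzw and Ryw.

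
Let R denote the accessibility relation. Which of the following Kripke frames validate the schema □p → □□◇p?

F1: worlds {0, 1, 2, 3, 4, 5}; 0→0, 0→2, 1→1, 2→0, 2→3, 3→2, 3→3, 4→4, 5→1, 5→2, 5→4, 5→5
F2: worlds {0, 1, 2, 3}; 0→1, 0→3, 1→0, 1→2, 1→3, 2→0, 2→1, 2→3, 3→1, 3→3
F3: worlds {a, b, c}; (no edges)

The schema corresponds to a generalized confluence (Geach) condition: ∀x ∀z (xR²z → ∃w (xRw ∧ zRw)).
F1: fails — 5R²2 but no w with 5Rw and 2Rw.
F2: ✓.
F3: ✓.

F2, F3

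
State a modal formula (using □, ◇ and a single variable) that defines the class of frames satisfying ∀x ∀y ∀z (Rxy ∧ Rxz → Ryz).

◇q → □◇q

The condition is the Euclidean property. The 5 schema ◇q → □◇q defines it.
Suppose ◇q→□◇q is valid. Take Rxy, Rxz and set V(q)={y}. Then ◇q at x, so □◇q at x, so ◇q at z, so some w with Rzw has q; w=y, i.e. Rzy. By symmetry of the argument, Ryz.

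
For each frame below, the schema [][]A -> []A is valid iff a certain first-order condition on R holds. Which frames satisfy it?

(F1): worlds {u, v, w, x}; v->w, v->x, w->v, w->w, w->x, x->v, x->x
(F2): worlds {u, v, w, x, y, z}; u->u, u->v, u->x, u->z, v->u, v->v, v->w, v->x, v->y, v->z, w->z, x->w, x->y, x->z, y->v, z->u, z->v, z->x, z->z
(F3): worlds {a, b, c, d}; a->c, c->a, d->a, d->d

(F1)

This is the axiom for density; its first-order frame correspondent is forall x forall y (Rxy -> exists z (Rxz & Rzy)).
(F1): ✓.
(F2): fails — Rxy but no t with Rxt and Rty.
(F3): fails — Rac but no z with Raz and Rzc.
Valid on: (F1).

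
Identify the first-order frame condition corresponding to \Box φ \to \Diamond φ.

Suppose □φ→◇φ is valid. At any x set V(φ)=W. Then □φ at x, so ◇φ at x, so x has a successor.
Conversely, any frame satisfying \forall x \exists y Rxy validates the schema.
Frame condition: \forall x \exists y Rxy.

Seriality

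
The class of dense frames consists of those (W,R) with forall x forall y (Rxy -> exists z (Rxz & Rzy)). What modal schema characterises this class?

□□r → □r

A defining formula is □□r → □r (the C4 axiom).
Suppose □□r→□r is valid. Take Rxy and set V(r)={w : xR²w}. Then □□r at x, so □r at x, so r at y, i.e. ∃z(Rxz∧Rzy).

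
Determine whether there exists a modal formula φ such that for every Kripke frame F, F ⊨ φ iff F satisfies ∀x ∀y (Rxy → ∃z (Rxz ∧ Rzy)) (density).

Yes, by □□p → □p

This is a Sahlqvist condition; the C4 axiom □□p → □p defines it.
Suppose □□p→□p is valid. Take Rxy and set V(p)={w : xR²w}. Then □□p at x, so □p at x, so p at y, i.e. ∃z(Rxz∧Rzy).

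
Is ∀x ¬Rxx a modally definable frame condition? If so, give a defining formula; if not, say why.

No

Modal frame validity is preserved under surjective bounded morphisms.
The 5-cycle (worlds 0,1,2,3,4 with 0→1→2→3→4→0) is irreflexive, and the map sending every world to a single reflexive point • is a surjective bounded morphism (forth: every edge maps to (•,•); back: every world has a successor). So any modal formula valid on the 5-cycle is also valid on the reflexive point, which is not irreflexive.
So the class is not modally definable.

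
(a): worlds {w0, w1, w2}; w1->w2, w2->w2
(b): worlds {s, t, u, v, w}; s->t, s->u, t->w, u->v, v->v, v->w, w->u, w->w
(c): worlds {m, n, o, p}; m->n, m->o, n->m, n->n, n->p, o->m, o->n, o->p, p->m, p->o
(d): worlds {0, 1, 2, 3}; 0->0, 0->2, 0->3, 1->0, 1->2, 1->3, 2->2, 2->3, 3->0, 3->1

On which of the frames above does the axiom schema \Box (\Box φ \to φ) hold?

Frame correspondent (Sahlqvist): \forall x \forall y (Rxy \to Ryy) — i.e. shift-reflexivity.
(a): satisfies the condition.
(b): fails — Rwu but not Ruu.
(c): fails — Rom but not Rmm.
(d): fails — R23 but not R33.

(a)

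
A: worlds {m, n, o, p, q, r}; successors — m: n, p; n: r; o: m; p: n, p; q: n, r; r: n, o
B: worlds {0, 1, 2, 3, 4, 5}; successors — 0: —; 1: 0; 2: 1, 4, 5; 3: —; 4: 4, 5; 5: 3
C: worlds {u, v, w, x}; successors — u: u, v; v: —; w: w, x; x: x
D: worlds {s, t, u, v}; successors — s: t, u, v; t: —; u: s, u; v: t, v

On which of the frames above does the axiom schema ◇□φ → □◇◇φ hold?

This is the axiom for a generalized confluence (Geach) condition; its first-order frame correspondent is ∀x ∀y ∀z ((xRy ∧ xRz) → ∃w (yRw ∧ zR²w)).
A: fails — mRn, mRn but no w with nRw and nR²w.
B: fails — 1R0, 1R0 but no w with 0Rw and 0R²w.
C: fails — uRu, uRv but no t with uRt and vR²t.
D: fails — sRt, sRt but no w with tRw and tR²w.
Valid on no frame.

none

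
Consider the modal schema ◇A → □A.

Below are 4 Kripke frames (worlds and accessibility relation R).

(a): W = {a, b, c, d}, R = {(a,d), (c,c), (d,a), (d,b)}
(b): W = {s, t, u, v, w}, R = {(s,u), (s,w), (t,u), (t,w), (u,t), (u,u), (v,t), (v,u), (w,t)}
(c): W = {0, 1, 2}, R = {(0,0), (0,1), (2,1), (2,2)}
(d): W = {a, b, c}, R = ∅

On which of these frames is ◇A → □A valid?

This is the axiom for partial functionality; its first-order frame correspondent is ∀x ∀y ∀z (Rxy ∧ Rxz → y = z).
(a): fails — d sees both a and b.
(b): fails — s sees both u and w.
(c): fails — 0 sees both 0 and 1.
(d): ✓.

(d)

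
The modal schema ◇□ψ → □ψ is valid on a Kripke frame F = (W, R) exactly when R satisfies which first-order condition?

the Euclidean property: ∀x ∀y ∀z (Rxy ∧ Rxz → Ryz)

This is frame-equivalent to ◇ψ → □◇ψ (substitute ¬ψ for ψ and contrapose).
Suppose ◇ψ→□◇ψ is valid. Take Rxy, Rxz and set V(ψ)={y}. Then ◇ψ at x, so □◇ψ at x, so ◇ψ at z, so some w with Rzw has ψ; w=y, i.e. Rzy. By symmetry of the argument, Ryz.
The converse is a direct semantic check.
Frame condition: ∀x ∀y ∀z (Rxy ∧ Rxz → Ryz).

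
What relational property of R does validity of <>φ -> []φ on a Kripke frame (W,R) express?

Suppose ◇φ→□φ is valid. Take Rxy, Rxz and set V(φ)={y}. Then ◇φ at x, so □φ at x, so φ at z, i.e. z=y.
Conversely, on a frame with partial functionality the schema holds at every world under every valuation.
Frame condition: forall x forall y forall z (Rxy & Rxz -> y = z).

Partial functionality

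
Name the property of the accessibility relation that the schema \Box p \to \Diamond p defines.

This schema is the D axiom.
It corresponds to seriality: \forall x \exists y Rxy.

seriality: \forall x \exists y Rxy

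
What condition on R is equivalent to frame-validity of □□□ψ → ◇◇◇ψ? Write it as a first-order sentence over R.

This is a Sahlqvist (Geach-type) schema ◇^0□^3ψ → □^0◇^3ψ.
Minimal-valuation argument: fix x; take any y with xR^0y and any z with xR^0z. Set V(ψ) to the set of worlds R-reachable from y in exactly 3 steps. Then □^3ψ holds at y, so the antecedent holds at x; validity forces ◇^3ψ at z, giving a w with zR^3w and yR^3w.
First-order correspondent: ∀x ∃w (xR³w ∧ xR³w).

∀x ∃w (xR³w ∧ xR³w)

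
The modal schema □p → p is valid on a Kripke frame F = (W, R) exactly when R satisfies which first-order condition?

reflexivity: ∀x Rxx

This schema is the T axiom.
Its frame correspondent is reflexivity — ∀x Rxx.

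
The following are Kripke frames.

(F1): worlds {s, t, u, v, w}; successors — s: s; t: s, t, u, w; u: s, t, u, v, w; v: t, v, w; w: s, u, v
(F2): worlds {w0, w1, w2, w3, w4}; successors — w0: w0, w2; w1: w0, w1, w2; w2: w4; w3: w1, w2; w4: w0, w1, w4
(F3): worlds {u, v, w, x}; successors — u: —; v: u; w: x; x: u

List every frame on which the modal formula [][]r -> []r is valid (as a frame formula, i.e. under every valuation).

The schema corresponds to density: forall x forall y (Rxy -> exists z (Rxz & Rzy)).
(F1): satisfies the condition.
(F2): satisfies the condition.
(F3): fails — Rvu but no z with Rvz and Rzu.
Valid on: (F1), (F2).

(F1), (F2)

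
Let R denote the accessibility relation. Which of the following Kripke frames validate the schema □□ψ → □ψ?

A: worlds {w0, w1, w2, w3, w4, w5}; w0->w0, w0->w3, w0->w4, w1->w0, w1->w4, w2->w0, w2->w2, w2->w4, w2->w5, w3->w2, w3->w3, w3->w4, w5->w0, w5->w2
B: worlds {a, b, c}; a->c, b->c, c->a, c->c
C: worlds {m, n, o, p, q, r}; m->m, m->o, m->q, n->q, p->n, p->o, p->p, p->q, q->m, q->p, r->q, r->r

A, B

This is the axiom for density; its first-order frame correspondent is ∀x ∀y (Rxy → ∃z (Rxz ∧ Rzy)).
A: ✓.
B: ✓.
C: fails — Rnq but no z with Rnz and Rzq.
Valid on: A, B.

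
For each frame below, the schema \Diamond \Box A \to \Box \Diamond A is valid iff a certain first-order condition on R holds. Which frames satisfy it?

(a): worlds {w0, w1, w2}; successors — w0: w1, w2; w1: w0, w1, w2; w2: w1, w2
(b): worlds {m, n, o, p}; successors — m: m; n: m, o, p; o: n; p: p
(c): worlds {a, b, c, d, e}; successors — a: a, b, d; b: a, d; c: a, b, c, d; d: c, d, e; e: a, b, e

(a), (c)

This is the axiom for convergence; its first-order frame correspondent is \forall x \forall y \forall z (Rxy \wedge Rxz \to \exists w (Ryw \wedge Rzw)).
(a): ✓.
(b): fails — Rno and Rnm but o and m have no common successor.
(c): ✓.
Valid on: (a), (c).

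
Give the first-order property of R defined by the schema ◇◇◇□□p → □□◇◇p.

∀x ∀y ∀z ((xR³y ∧ xR²z) → ∃w (yR²w ∧ zR²w))

This is a Sahlqvist (Geach-type) schema ◇^3□^2p → □^2◇^2p.
First-order correspondent: ∀x ∀y ∀z ((xR³y ∧ xR²z) → ∃w (yR²w ∧ zR²w)).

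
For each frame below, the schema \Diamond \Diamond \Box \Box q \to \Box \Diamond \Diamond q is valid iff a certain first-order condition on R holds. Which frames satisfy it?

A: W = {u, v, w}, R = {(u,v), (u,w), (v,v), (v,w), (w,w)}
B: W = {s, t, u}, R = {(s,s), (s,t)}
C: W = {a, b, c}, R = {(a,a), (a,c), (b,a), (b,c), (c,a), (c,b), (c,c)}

The schema corresponds to a generalized confluence (Geach) condition: \forall x \forall y \forall z ((x R^2 y \wedge xRz) \to \exists w (y R^2 w \wedge z R^2 w)).
A: ✓.
B: fails — sR²s, sRt but no w with sR²w and tR²w.
C: ✓.

A, C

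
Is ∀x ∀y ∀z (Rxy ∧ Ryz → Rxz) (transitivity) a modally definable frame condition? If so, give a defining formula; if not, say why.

Yes: it is transitivity, defined by the 4 schema □r → □□r.
Suppose □r→□□r is valid. Take Rxy, Ryz and set V(r)={w : Rxw}. Then □r at x, so □□r at x, so □r at y, so r at z, i.e. Rxz.

Yes, by □r → □□r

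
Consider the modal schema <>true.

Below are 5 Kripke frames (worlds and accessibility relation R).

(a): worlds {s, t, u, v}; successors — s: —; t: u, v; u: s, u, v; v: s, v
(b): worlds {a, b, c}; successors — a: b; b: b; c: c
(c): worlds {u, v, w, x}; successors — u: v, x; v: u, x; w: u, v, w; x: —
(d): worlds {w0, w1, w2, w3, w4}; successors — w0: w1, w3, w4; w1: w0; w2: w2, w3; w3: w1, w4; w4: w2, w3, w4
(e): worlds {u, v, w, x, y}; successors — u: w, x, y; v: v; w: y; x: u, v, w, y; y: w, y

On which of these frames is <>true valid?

(b), (d), (e)

This is the axiom for seriality; its first-order frame correspondent is forall x exists y Rxy.
(a): fails — world s has no successor.
(b): ✓.
(c): fails — world x has no successor.
(d): ✓.
(e): ✓.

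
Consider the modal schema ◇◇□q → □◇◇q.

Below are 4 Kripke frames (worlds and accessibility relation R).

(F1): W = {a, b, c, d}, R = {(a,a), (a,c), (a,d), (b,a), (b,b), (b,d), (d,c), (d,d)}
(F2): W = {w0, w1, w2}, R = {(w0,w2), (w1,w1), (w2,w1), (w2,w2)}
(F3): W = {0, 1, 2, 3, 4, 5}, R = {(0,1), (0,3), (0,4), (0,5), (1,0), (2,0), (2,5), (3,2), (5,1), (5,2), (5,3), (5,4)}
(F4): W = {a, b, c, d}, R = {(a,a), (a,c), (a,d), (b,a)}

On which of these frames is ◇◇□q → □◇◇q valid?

(F2)

The schema corresponds to a generalized confluence (Geach) condition: ∀x ∀y ∀z ((xR²y ∧ xRz) → ∃w (yRw ∧ zR²w)).
(F1): fails — aR²a, aRc but no w with aRw and cR²w.
(F2): holds.
(F3): fails — 0R²0, 0R4 but no w with 0Rw and 4R²w.
(F4): fails — aR²a, aRc but no w with aRw and cR²w.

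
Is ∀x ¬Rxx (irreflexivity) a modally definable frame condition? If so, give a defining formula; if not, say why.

No

If a class were modally definable it would be closed under surjective bounded morphisms (Goldblatt–Thomason).
The 4-cycle (worlds w0,w1,w2,w3 with w0→w1→w2→w3→w0) is irreflexive, and the map sending every world to a single reflexive point • is a surjective bounded morphism (forth: every edge maps to (•,•); back: every world has a successor). So any modal formula valid on the 4-cycle is also valid on the reflexive point, which is not irreflexive.
So the class is not modally definable.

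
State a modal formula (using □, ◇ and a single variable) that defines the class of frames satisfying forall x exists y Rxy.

□s → ◇s

The condition is seriality. The D schema □s → ◇s defines it.
Suppose □s→◇s is valid. At any x set V(s)=W. Then □s at x, so ◇s at x, so x has a successor.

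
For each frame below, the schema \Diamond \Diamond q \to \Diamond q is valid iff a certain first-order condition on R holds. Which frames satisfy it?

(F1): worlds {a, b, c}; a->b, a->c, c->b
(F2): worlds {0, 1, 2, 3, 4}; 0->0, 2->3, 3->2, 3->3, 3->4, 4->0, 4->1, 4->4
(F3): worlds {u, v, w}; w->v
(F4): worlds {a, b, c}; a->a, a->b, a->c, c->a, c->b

The schema corresponds to transitivity: \forall x \forall y \forall z (Rxy \wedge Ryz \to Rxz).
(F1): ✓.
(F2): fails — R34 and R40 but not R30.
(F3): ✓.
(F4): fails — Rca and Rac but not Rcc.
Valid on: (F1), (F3).

(F1), (F3)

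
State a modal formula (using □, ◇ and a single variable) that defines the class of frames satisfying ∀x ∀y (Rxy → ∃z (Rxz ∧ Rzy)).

□□q → □q

This is density; the standard corresponding axiom is C4: □□q → □q.
Suppose □□q→□q is valid. Take Rxy and set V(q)={w : xR²w}. Then □□q at x, so □q at x, so q at y, i.e. ∃z(Rxz∧Rzy).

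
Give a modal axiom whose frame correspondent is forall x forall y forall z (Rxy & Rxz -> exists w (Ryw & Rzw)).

◇□s → □◇s

This is convergence; the standard corresponding axiom is .2: ◇□s → □◇s.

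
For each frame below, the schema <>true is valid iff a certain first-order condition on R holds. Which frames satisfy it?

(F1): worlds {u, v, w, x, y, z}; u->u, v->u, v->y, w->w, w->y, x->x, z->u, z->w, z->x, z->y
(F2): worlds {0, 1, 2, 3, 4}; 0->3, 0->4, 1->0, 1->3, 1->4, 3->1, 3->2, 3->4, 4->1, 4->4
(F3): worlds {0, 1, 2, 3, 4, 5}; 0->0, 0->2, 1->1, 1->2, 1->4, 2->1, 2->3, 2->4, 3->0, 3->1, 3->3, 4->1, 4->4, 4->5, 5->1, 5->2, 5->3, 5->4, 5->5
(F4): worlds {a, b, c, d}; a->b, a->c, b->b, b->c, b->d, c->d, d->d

This is the axiom for seriality; its first-order frame correspondent is forall x exists y Rxy.
(F1): fails — world y has no successor.
(F2): fails — world 2 has no successor.
(F3): ✓.
(F4): ✓.

(F3), (F4)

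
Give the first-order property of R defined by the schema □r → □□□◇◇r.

∀x ∀z (xR³z → ∃w (xRw ∧ zR²w))

This is a Sahlqvist (Geach-type) schema ◇^0□^1r → □^3◇^2r.
Minimal-valuation argument: fix x; take any y with xR^0y and any z with xR^3z. Set V(r) to the set of worlds R-reachable from y in exactly 1 step. Then □^1r holds at y, so the antecedent holds at x; validity forces ◇^2r at z, giving a w with zR^2w and yR^1w.
First-order correspondent: ∀x ∀z (xR³z → ∃w (xRw ∧ zR²w)).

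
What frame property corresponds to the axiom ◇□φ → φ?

symmetry

Equivalently (dual form): φ → □◇φ.
Suppose φ→□◇φ is valid. Take Rxy and set V(φ)={x}. Then φ at x, so □◇φ at x, so ◇φ at y, so some z with Ryz has φ; z=x, i.e. Ryx.
Conversely, on a frame with symmetry the schema holds at every world under every valuation.
Frame condition: ∀x ∀y (Rxy → Ryx).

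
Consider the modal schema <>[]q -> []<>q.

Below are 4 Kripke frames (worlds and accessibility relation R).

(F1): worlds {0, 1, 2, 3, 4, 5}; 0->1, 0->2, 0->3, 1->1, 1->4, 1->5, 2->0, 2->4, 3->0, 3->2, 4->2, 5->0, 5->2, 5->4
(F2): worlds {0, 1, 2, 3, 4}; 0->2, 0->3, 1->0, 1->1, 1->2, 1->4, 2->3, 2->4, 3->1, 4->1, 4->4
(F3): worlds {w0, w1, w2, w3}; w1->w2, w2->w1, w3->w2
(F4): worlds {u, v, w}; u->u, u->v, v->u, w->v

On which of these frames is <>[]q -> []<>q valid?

The schema corresponds to convergence: forall x forall y forall z (Rxy & Rxz -> exists w (Ryw & Rzw)).
(F1): fails — R01 and R03 but 1 and 3 have no common successor.
(F2): fails — R02 and R03 but 2 and 3 have no common successor.
(F3): holds.
(F4): holds.
Valid on: (F3), (F4).

(F3), (F4)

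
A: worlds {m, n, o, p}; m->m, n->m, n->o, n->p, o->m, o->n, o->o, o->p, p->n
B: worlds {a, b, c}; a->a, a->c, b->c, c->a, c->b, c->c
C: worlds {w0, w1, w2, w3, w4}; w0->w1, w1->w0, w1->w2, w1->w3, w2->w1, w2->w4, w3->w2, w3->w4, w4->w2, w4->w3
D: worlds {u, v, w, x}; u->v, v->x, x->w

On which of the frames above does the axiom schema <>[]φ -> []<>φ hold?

B

The schema corresponds to convergence: forall x forall y forall z (Rxy & Rxz -> exists w (Ryw & Rzw)).
A: fails — Rnm and Rnp but m and p have no common successor.
B: condition met.
C: fails — Rw1w0 and Rw1w3 but w0 and w3 have no common successor.
D: fails — Rxw and Rxw but w and w have no common successor.
Valid on: B.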